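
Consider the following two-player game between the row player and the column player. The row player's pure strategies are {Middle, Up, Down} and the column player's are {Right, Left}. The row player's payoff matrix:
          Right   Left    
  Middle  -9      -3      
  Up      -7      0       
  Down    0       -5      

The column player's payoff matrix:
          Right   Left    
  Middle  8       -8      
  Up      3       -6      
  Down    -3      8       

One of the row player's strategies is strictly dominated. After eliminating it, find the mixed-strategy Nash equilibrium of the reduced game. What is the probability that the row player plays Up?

p = 11/20

The row player's strategy Middle is strictly dominated by Up: -7 > -9 and 0 > -3. Eliminate Middle.
The row player's mix must leave the column player indifferent between Right and Left.
  the column player's payoff to Right: p·3 + (1−p)·(-3) = 6p - 3
  the column player's payoff to Left: p·(-6) + (1−p)·8 = -14p + 8
  6p - 3 = -14p + 8  ⇒  20p = 11  ⇒  p = 11/20.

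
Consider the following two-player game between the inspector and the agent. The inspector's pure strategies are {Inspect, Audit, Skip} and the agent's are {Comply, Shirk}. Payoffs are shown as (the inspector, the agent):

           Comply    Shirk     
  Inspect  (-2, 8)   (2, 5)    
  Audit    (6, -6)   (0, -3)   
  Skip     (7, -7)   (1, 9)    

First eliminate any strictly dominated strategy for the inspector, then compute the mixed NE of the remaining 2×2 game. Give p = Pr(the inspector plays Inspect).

The inspector's strategy Audit is strictly dominated by Skip: 7 > 6 and 1 > 0. Eliminate Audit.
In a mixed equilibrium the agent is indifferent between Comply and Shirk; this condition fixes p.
  the agent's payoff from Comply: p·8 + (1−p)·(-7) = 15p - 7
  the agent's payoff from Shirk: p·5 + (1−p)·9 = -4p + 9
  15p - 7 = -4p + 9  ⇒  19p = 16  ⇒  p = 16/19.

p = 16/19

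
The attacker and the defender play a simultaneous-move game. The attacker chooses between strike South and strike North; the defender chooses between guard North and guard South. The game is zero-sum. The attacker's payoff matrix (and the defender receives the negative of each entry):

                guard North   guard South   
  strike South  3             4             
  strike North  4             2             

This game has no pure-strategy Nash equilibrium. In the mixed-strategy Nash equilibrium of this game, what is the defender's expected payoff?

Set the defender's expected payoff from guard North equal to that from guard South:
  the defender's payoff from guard North: p·(-3) + (1−p)·(-4) = p - 4
  the defender's payoff from guard South: p·(-4) + (1−p)·(-2) = -2p - 2
  p - 4 = -2p - 2  ⇒  3p = 2  ⇒  p = 2/3.
At equilibrium the defender is indifferent across columns, so the defender's payoff equals the payoff from guard North: (2/3)·(-3) + (1/3)·(-4) = -10/3.

-10/3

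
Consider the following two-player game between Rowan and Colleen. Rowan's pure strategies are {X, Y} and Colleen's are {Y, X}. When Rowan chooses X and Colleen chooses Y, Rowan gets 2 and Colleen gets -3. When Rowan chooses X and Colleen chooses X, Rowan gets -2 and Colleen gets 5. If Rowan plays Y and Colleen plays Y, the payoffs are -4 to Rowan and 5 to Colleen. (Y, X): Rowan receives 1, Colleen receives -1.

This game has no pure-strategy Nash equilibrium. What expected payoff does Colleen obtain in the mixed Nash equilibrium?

Colleen's indifference between Y and X determines Rowan's mixing probability p:
  Colleen's expected payoff from Y: p·(-3) + (1−p)·5 = -8p + 5
  Colleen's expected payoff from X: p·5 + (1−p)·(-1) = 6p - 1
  -8p + 5 = 6p - 1  ⇒  -14p = -6  ⇒  p = 3/7.
At equilibrium Colleen is indifferent across columns, so Colleen's payoff equals the payoff from Y: (3/7)·(-3) + (4/7)·5 = 11/7.

11/7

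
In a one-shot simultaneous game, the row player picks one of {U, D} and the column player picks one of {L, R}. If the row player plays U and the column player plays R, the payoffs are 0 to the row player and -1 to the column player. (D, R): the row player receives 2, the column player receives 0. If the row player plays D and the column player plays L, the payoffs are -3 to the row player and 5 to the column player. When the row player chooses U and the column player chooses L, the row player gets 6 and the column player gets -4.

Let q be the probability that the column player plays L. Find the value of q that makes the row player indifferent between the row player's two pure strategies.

The row player's indifference between U and D determines the column player's mixing probability q:
  the row player's payoff to U: q·6 + (1−q)·0 = 6q
  the row player's payoff to D: q·(-3) + (1−q)·2 = -5q + 2
  6q = -5q + 2  ⇒  11q = 2  ⇒  q = 2/11.

q = 2/11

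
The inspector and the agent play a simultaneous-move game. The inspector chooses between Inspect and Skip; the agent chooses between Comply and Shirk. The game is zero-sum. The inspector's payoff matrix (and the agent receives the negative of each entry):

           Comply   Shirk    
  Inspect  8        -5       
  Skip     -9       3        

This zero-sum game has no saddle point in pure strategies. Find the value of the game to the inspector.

In a mixed equilibrium the inspector is indifferent between Inspect and Skip; this condition fixes q.
  the inspector's payoff from Inspect: q·8 + (1−q)·(-5) = 13q - 5
  the inspector's payoff from Skip: q·(-9) + (1−q)·3 = -12q + 3
  13q - 5 = -12q + 3  ⇒  25q = 8  ⇒  q = 8/25.
The value is the inspector's expected payoff against this mix (using Inspect): (8/25)·8 + (17/25)·(-5) = -21/25.

v = -21/25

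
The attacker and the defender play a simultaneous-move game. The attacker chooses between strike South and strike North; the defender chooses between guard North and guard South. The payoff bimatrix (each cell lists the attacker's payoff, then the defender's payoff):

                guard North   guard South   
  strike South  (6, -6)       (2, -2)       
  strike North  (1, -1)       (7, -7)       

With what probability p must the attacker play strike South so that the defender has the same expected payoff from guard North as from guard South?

p = 3/5

In a mixed equilibrium the defender is indifferent between guard North and guard South; this condition fixes p.
  the defender's payoff from guard North: p·(-6) + (1−p)·(-1) = -5p - 1
  the defender's payoff from guard South: p·(-2) + (1−p)·(-7) = 5p - 7
  -5p - 1 = 5p - 7  ⇒  -10p = -6  ⇒  p = 3/5.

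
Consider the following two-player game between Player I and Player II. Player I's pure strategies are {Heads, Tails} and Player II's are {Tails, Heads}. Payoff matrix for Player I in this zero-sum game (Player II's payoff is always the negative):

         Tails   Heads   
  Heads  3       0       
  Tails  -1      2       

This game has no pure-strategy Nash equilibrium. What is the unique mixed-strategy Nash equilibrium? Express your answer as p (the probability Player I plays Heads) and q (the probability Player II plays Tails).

p = 1/2, q = 1/3

In a mixed equilibrium Player II is indifferent between Tails and Heads; this condition fixes p.
  Player II's payoff from Tails: p·(-3) + (1−p)·1 = -4p + 1
  Player II's payoff from Heads: p·0 + (1−p)·(-2) = 2p - 2
  -4p + 1 = 2p - 2  ⇒  -6p = -3  ⇒  p = 1/2.
Set Player I's expected payoff from Heads equal to that from Tails:
  Player I's payoff to Heads: q·3 + (1−q)·0 = 3q
  Player I's payoff to Tails: q·(-1) + (1−q)·2 = -3q + 2
  3q = -3q + 2  ⇒  6q = 2  ⇒  q = 1/3.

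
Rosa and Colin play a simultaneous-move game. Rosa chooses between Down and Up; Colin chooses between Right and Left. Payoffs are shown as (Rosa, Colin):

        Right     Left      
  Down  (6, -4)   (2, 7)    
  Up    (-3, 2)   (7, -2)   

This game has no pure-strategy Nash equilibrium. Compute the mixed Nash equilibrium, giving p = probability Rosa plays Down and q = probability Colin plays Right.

p = 4/15, q = 5/14

Set Colin's expected payoff from Right equal to that from Left:
  Colin's payoff from Right: p·(-4) + (1−p)·2 = -6p + 2
  Colin's payoff from Left: p·7 + (1−p)·(-2) = 9p - 2
  -6p + 2 = 9p - 2  ⇒  -15p = -4  ⇒  p = 4/15.
For Rosa to be willing to mix, Rosa must be indifferent between Down and Up, which pins down Colin's mix.
  Rosa's payoff to Down: q·6 + (1−q)·2 = 4q + 2
  Rosa's payoff to Up: q·(-3) + (1−q)·7 = -10q + 7
  4q + 2 = -10q + 7  ⇒  14q = 5  ⇒  q = 5/14.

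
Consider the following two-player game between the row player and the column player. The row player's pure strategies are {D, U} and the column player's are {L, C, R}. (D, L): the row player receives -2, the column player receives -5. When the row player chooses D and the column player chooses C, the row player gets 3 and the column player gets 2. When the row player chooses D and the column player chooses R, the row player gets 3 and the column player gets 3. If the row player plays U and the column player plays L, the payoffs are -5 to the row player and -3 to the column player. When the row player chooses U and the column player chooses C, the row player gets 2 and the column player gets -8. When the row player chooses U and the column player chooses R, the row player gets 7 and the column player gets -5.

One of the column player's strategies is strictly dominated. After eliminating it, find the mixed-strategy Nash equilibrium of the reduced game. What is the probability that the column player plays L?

The column player's strategy C is strictly dominated by R: 3 > 2 and -5 > -8. Eliminate C.
In a mixed equilibrium the row player is indifferent between D and U; this condition fixes q.
  the row player's payoff to D: q·(-2) + (1−q)·3 = -5q + 3
  the row player's payoff to U: q·(-5) + (1−q)·7 = -12q + 7
  -5q + 3 = -12q + 7  ⇒  7q = 4  ⇒  q = 4/7.

q = 4/7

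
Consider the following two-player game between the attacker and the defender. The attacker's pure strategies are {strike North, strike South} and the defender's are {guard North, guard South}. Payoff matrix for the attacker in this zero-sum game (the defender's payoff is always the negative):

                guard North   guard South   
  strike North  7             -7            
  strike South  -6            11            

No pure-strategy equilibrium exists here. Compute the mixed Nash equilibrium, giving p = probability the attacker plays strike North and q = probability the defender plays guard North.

p = 17/31, q = 18/31

Set the defender's expected payoff from guard North equal to that from guard South:
  the defender's expected payoff from guard North: p·(-7) + (1−p)·6 = -13p + 6
  the defender's expected payoff from guard South: p·7 + (1−p)·(-11) = 18p - 11
  -13p + 6 = 18p - 11  ⇒  -31p = -17  ⇒  p = 17/31.
Set the attacker's expected payoff from strike North equal to that from strike South:
  the attacker's payoff from strike North: q·7 + (1−q)·(-7) = 14q - 7
  the attacker's payoff from strike South: q·(-6) + (1−q)·11 = -17q + 11
  14q - 7 = -17q + 11  ⇒  31q = 18  ⇒  q = 18/31.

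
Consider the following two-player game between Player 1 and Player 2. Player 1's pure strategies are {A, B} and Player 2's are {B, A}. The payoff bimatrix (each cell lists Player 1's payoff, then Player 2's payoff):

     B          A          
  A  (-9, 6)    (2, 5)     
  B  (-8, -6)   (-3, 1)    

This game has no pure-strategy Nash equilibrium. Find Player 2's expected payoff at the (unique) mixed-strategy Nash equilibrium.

For Player 2 to be willing to mix, Player 2 must be indifferent between B and A, which pins down Player 1's mix.
  Player 2's payoff from B: p·6 + (1−p)·(-6) = 12p - 6
  Player 2's payoff from A: p·5 + (1−p)·1 = 4p + 1
  12p - 6 = 4p + 1  ⇒  8p = 7  ⇒  p = 7/8.
At equilibrium Player 2 is indifferent across columns, so Player 2's payoff equals the payoff from B: (7/8)·6 + (1/8)·(-6) = 9/2.

9/2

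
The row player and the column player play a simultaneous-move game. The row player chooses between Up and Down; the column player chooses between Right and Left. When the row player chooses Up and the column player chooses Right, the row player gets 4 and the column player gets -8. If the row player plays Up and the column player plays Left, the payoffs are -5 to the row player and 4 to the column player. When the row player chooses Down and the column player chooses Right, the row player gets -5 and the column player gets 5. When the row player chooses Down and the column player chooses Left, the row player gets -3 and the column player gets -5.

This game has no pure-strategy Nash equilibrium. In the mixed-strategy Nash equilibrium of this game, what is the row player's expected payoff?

The column player's mix must leave the row player indifferent between Up and Down.
  the row player's payoff to Up: q·4 + (1−q)·(-5) = 9q - 5
  the row player's payoff to Down: q·(-5) + (1−q)·(-3) = -2q - 3
  9q - 5 = -2q - 3  ⇒  11q = 2  ⇒  q = 2/11.
At equilibrium the row player is indifferent across rows, so the row player's payoff equals the payoff from Up: (2/11)·4 + (9/11)·(-5) = -37/11.

-37/11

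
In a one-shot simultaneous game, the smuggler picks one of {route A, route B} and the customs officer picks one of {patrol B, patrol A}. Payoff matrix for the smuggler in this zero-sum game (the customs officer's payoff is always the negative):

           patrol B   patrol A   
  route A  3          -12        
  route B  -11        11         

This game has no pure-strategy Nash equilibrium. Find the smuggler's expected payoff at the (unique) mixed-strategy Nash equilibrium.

-99/37

In a mixed equilibrium the smuggler is indifferent between route A and route B; this condition fixes q.
  the smuggler's expected payoff from route A: q·3 + (1−q)·(-12) = 15q - 12
  the smuggler's expected payoff from route B: q·(-11) + (1−q)·11 = -22q + 11
  15q - 12 = -22q + 11  ⇒  37q = 23  ⇒  q = 23/37.
At equilibrium the smuggler is indifferent across rows, so the smuggler's payoff equals the payoff from route A: (23/37)·3 + (14/37)·(-12) = -99/37.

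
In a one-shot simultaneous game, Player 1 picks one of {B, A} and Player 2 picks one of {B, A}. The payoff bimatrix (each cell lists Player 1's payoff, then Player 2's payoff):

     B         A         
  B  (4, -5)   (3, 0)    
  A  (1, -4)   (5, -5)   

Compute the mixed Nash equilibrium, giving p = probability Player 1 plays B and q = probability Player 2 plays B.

Set Player 2's expected payoff from B equal to that from A:
  Player 2's payoff from B: p·(-5) + (1−p)·(-4) = -p - 4
  Player 2's payoff from A: p·0 + (1−p)·(-5) = 5p - 5
  -p - 4 = 5p - 5  ⇒  -6p = -1  ⇒  p = 1/6.
Player 1's indifference between B and A determines Player 2's mixing probability q:
  Player 1's payoff to B: q·4 + (1−q)·3 = q + 3
  Player 1's payoff to A: q·1 + (1−q)·5 = -4q + 5
  q + 3 = -4q + 5  ⇒  5q = 2  ⇒  q = 2/5.

p = 1/6, q = 2/5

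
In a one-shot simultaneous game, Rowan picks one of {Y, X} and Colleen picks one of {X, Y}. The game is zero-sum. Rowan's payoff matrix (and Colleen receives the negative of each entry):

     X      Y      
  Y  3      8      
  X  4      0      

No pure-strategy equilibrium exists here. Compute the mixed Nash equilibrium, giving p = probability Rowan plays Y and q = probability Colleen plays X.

For Colleen to be willing to mix, Colleen must be indifferent between X and Y, which pins down Rowan's mix.
  Colleen's payoff from X: p·(-3) + (1−p)·(-4) = p - 4
  Colleen's payoff from Y: p·(-8) + (1−p)·0 = -8p
  p - 4 = -8p  ⇒  9p = 4  ⇒  p = 4/9.
For Rowan to be willing to mix, Rowan must be indifferent between Y and X, which pins down Colleen's mix.
  Rowan's payoff to Y: q·3 + (1−q)·8 = -5q + 8
  Rowan's payoff to X: q·4 + (1−q)·0 = 4q
  -5q + 8 = 4q  ⇒  -9q = -8  ⇒  q = 8/9.

p = 4/9, q = 8/9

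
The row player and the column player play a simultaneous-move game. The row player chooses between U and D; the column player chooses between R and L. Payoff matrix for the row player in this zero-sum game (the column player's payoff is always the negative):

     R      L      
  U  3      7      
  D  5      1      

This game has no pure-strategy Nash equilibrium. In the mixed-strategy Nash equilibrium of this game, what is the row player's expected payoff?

4

In a mixed equilibrium the row player is indifferent between U and D; this condition fixes q.
  the row player's payoff to U: q·3 + (1−q)·7 = -4q + 7
  the row player's payoff to D: q·5 + (1−q)·1 = 4q + 1
  -4q + 7 = 4q + 1  ⇒  -8q = -6  ⇒  q = 3/4.
At equilibrium the row player is indifferent across rows, so the row player's payoff equals the payoff from U: (3/4)·3 + (1/4)·7 = 4.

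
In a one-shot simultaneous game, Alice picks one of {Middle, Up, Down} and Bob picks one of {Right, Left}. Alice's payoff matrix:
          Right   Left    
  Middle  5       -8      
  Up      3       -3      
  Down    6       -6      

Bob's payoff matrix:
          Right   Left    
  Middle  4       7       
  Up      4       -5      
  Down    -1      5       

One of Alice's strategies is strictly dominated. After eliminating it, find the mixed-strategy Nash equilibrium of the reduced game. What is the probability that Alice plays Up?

Alice's strategy Middle is strictly dominated by Down: 6 > 5 and -6 > -8. Eliminate Middle.
Alice's mix must leave Bob indifferent between Right and Left.
  Bob's payoff to Right: p·4 + (1−p)·(-1) = 5p - 1
  Bob's payoff to Left: p·(-5) + (1−p)·5 = -10p + 5
  5p - 1 = -10p + 5  ⇒  15p = 6  ⇒  p = 2/5.

p = 2/5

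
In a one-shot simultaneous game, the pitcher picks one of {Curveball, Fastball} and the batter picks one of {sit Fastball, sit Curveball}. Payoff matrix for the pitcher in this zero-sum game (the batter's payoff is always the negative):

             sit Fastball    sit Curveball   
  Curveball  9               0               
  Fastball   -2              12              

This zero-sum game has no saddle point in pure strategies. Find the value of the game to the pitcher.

v = 108/23

The batter's mix must leave the pitcher indifferent between Curveball and Fastball.
  the pitcher's expected payoff from Curveball: q·9 + (1−q)·0 = 9q
  the pitcher's expected payoff from Fastball: q·(-2) + (1−q)·12 = -14q + 12
  9q = -14q + 12  ⇒  23q = 12  ⇒  q = 12/23.
The value is the pitcher's expected payoff against this mix (using Curveball): (12/23)·9 + (11/23)·0 = 108/23.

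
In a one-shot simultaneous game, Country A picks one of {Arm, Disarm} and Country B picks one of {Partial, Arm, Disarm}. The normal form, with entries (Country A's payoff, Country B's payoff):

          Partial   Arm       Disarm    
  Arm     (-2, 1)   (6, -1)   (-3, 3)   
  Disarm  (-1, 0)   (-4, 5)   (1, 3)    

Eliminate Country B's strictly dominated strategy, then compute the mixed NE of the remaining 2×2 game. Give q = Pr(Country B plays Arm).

Country B's strategy Partial is strictly dominated by Disarm: 3 > 1 and 3 > 0. Eliminate Partial.
For Country A to be willing to mix, Country A must be indifferent between Arm and Disarm, which pins down Country B's mix.
  Country A's payoff from Arm: q·6 + (1−q)·(-3) = 9q - 3
  Country A's payoff from Disarm: q·(-4) + (1−q)·1 = -5q + 1
  9q - 3 = -5q + 1  ⇒  14q = 4  ⇒  q = 2/7.

q = 2/7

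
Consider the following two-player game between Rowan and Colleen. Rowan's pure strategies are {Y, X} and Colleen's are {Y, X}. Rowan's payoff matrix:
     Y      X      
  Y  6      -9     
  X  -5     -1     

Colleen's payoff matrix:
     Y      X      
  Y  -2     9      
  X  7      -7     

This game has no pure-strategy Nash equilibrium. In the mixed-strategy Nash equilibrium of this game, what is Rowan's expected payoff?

-51/19

For Rowan to be willing to mix, Rowan must be indifferent between Y and X, which pins down Colleen's mix.
  Rowan's payoff from Y: q·6 + (1−q)·(-9) = 15q - 9
  Rowan's payoff from X: q·(-5) + (1−q)·(-1) = -4q - 1
  15q - 9 = -4q - 1  ⇒  19q = 8  ⇒  q = 8/19.
At equilibrium Rowan is indifferent across rows, so Rowan's payoff equals the payoff from Y: (8/19)·6 + (11/19)·(-9) = -51/19.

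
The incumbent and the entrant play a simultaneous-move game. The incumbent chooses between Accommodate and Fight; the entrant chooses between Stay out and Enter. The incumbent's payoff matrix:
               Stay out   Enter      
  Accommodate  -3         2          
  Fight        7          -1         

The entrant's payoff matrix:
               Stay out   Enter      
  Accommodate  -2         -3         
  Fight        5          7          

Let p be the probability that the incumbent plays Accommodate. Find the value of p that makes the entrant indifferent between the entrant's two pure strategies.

p = 2/3

Set the entrant's expected payoff from Stay out equal to that from Enter:
  the entrant's payoff to Stay out: p·(-2) + (1−p)·5 = -7p + 5
  the entrant's payoff to Enter: p·(-3) + (1−p)·7 = -10p + 7
  -7p + 5 = -10p + 7  ⇒  3p = 2  ⇒  p = 2/3.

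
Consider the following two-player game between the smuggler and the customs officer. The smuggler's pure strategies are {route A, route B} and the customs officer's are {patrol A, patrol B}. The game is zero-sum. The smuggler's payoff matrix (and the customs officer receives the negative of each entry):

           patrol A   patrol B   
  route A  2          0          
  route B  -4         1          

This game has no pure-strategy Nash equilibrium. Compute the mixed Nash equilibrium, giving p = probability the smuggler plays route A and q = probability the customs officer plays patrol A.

In a mixed equilibrium the customs officer is indifferent between patrol A and patrol B; this condition fixes p.
  the customs officer's payoff to patrol A: p·(-2) + (1−p)·4 = -6p + 4
  the customs officer's payoff to patrol B: p·0 + (1−p)·(-1) = p - 1
  -6p + 4 = p - 1  ⇒  -7p = -5  ⇒  p = 5/7.
For the smuggler to be willing to mix, the smuggler must be indifferent between route A and route B, which pins down the customs officer's mix.
  the smuggler's payoff from route A: q·2 + (1−q)·0 = 2q
  the smuggler's payoff from route B: q·(-4) + (1−q)·1 = -5q + 1
  2q = -5q + 1  ⇒  7q = 1  ⇒  q = 1/7.

p = 5/7, q = 1/7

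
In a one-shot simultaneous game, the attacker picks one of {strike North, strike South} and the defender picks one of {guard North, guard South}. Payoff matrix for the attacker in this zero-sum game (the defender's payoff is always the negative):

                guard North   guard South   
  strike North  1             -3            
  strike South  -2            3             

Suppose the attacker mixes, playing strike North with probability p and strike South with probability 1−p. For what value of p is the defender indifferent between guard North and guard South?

p = 5/9

For the defender to be willing to mix, the defender must be indifferent between guard North and guard South, which pins down the attacker's mix.
  the defender's payoff to guard North: p·(-1) + (1−p)·2 = -3p + 2
  the defender's payoff to guard South: p·3 + (1−p)·(-3) = 6p - 3
  -3p + 2 = 6p - 3  ⇒  -9p = -5  ⇒  p = 5/9.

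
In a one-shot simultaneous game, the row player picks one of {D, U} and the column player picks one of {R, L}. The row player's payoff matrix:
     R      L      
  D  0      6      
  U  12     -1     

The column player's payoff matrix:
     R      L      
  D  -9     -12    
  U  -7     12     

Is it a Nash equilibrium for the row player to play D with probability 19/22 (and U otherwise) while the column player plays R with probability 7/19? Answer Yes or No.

Check the column player's indifference given the row player's mix p = 19/22:
  payoff from R = -96/11; payoff from L = -96/11 — equal.
Check the row player's indifference given the column player's mix q = 7/19:
  payoff from D = 72/19; payoff from U = 72/19 — equal.
Both players are indifferent, so neither can profitably deviate.

Yes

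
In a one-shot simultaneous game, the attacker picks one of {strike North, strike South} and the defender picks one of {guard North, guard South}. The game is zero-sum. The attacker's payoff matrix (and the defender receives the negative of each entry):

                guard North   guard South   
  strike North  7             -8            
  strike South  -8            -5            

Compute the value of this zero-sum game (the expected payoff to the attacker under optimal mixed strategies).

v = -11/2

For the attacker to be willing to mix, the attacker must be indifferent between strike North and strike South, which pins down the defender's mix.
  the attacker's expected payoff from strike North: q·7 + (1−q)·(-8) = 15q - 8
  the attacker's expected payoff from strike South: q·(-8) + (1−q)·(-5) = -3q - 5
  15q - 8 = -3q - 5  ⇒  18q = 3  ⇒  q = 1/6.
The value is the attacker's expected payoff against this mix (using strike North): (1/6)·7 + (5/6)·(-8) = -11/2.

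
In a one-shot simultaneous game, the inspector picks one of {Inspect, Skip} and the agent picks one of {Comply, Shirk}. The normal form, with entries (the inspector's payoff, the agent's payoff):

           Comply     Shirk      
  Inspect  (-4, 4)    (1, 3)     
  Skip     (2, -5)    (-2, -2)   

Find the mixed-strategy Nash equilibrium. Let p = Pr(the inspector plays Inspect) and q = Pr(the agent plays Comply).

The inspector's mix must leave the agent indifferent between Comply and Shirk.
  the agent's payoff from Comply: p·4 + (1−p)·(-5) = 9p - 5
  the agent's payoff from Shirk: p·3 + (1−p)·(-2) = 5p - 2
  9p - 5 = 5p - 2  ⇒  4p = 3  ⇒  p = 3/4.
The inspector's indifference between Inspect and Skip determines the agent's mixing probability q:
  the inspector's payoff to Inspect: q·(-4) + (1−q)·1 = -5q + 1
  the inspector's payoff to Skip: q·2 + (1−q)·(-2) = 4q - 2
  -5q + 1 = 4q - 2  ⇒  -9q = -3  ⇒  q = 1/3.

p = 3/4, q = 1/3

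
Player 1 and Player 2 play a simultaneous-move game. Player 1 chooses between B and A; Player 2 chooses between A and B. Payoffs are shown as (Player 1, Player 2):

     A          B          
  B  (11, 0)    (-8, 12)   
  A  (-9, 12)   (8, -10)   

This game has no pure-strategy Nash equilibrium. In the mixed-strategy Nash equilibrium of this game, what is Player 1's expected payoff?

In a mixed equilibrium Player 1 is indifferent between B and A; this condition fixes q.
  Player 1's payoff from B: q·11 + (1−q)·(-8) = 19q - 8
  Player 1's payoff from A: q·(-9) + (1−q)·8 = -17q + 8
  19q - 8 = -17q + 8  ⇒  36q = 16  ⇒  q = 4/9.
At equilibrium Player 1 is indifferent across rows, so Player 1's payoff equals the payoff from B: (4/9)·11 + (5/9)·(-8) = 4/9.

4/9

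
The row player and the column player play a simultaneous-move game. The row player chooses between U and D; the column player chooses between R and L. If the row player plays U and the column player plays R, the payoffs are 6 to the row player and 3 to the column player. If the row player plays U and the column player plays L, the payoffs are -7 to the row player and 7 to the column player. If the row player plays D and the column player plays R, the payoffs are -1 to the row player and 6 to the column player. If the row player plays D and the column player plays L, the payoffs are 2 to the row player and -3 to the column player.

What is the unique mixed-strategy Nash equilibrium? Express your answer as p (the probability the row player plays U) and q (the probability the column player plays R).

The row player's mix must leave the column player indifferent between R and L.
  the column player's expected payoff from R: p·3 + (1−p)·6 = -3p + 6
  the column player's expected payoff from L: p·7 + (1−p)·(-3) = 10p - 3
  -3p + 6 = 10p - 3  ⇒  -13p = -9  ⇒  p = 9/13.
For the row player to be willing to mix, the row player must be indifferent between U and D, which pins down the column player's mix.
  the row player's payoff to U: q·6 + (1−q)·(-7) = 13q - 7
  the row player's payoff to D: q·(-1) + (1−q)·2 = -3q + 2
  13q - 7 = -3q + 2  ⇒  16q = 9  ⇒  q = 9/16.

p = 9/13, q = 9/16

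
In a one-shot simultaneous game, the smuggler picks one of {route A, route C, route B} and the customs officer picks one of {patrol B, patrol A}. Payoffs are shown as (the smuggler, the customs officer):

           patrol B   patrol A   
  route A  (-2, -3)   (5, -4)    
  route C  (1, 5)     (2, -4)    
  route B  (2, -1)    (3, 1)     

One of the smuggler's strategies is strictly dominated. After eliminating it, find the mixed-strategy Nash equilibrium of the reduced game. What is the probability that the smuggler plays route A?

The smuggler's strategy route C is strictly dominated by route B: 2 > 1 and 3 > 2. Eliminate route C.
The smuggler's mix must leave the customs officer indifferent between patrol B and patrol A.
  the customs officer's payoff from patrol B: p·(-3) + (1−p)·(-1) = -2p - 1
  the customs officer's payoff from patrol A: p·(-4) + (1−p)·1 = -5p + 1
  -2p - 1 = -5p + 1  ⇒  3p = 2  ⇒  p = 2/3.

p = 2/3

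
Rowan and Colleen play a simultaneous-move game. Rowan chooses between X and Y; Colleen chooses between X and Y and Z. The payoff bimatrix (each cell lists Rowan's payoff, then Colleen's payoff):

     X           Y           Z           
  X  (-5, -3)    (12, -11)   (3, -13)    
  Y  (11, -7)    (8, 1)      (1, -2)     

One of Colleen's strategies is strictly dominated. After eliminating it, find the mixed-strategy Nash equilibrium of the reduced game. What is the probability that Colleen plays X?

q = 1/5

Colleen's strategy Z is strictly dominated by Y: -11 > -13 and 1 > -2. Eliminate Z.
Rowan's indifference between X and Y determines Colleen's mixing probability q:
  Rowan's payoff to X: q·(-5) + (1−q)·12 = -17q + 12
  Rowan's payoff to Y: q·11 + (1−q)·8 = 3q + 8
  -17q + 12 = 3q + 8  ⇒  -20q = -4  ⇒  q = 1/5.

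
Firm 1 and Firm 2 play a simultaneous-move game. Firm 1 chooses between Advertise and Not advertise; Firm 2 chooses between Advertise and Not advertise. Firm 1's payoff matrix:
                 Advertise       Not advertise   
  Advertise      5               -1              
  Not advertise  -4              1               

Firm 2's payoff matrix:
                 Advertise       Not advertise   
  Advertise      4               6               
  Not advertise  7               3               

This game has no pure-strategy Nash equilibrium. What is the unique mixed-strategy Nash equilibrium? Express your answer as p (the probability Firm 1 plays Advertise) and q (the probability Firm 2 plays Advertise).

p = 2/3, q = 2/11

Firm 1's mix must leave Firm 2 indifferent between Advertise and Not advertise.
  Firm 2's expected payoff from Advertise: p·4 + (1−p)·7 = -3p + 7
  Firm 2's expected payoff from Not advertise: p·6 + (1−p)·3 = 3p + 3
  -3p + 7 = 3p + 3  ⇒  -6p = -4  ⇒  p = 2/3.
Firm 1's indifference between Advertise and Not advertise determines Firm 2's mixing probability q:
  Firm 1's expected payoff from Advertise: q·5 + (1−q)·(-1) = 6q - 1
  Firm 1's expected payoff from Not advertise: q·(-4) + (1−q)·1 = -5q + 1
  6q - 1 = -5q + 1  ⇒  11q = 2  ⇒  q = 2/11.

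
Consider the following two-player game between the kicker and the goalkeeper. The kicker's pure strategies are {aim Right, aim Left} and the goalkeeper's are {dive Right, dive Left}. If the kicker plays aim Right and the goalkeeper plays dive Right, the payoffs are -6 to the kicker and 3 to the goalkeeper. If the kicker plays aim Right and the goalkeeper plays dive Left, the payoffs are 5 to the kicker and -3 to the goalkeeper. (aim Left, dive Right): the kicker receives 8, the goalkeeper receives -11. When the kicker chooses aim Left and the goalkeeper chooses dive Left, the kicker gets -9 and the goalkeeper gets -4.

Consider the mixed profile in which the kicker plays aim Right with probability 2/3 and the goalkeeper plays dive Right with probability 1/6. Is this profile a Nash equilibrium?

No

Given the kicker's mix p = 2/3, the goalkeeper's payoff from dive Right is -5/3 but from dive Left is -10/3. The goalkeeper strictly prefers dive Right, so the goalkeeper would not mix.
So the proposed profile is not a Nash equilibrium.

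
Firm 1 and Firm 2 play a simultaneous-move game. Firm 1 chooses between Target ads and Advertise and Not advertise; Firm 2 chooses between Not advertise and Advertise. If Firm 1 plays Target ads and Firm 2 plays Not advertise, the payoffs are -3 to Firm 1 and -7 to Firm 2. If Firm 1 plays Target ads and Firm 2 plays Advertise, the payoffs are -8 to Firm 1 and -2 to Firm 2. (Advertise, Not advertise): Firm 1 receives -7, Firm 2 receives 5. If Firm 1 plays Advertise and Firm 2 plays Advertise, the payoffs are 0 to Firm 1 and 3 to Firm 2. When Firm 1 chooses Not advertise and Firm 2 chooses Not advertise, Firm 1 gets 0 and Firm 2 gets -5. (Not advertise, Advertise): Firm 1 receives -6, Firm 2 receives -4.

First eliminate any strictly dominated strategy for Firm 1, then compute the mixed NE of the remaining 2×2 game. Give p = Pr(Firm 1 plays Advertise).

p = 1/3

Firm 1's strategy Target ads is strictly dominated by Not advertise: 0 > -3 and -6 > -8. Eliminate Target ads.
Set Firm 2's expected payoff from Not advertise equal to that from Advertise:
  Firm 2's expected payoff from Not advertise: p·5 + (1−p)·(-5) = 10p - 5
  Firm 2's expected payoff from Advertise: p·3 + (1−p)·(-4) = 7p - 4
  10p - 5 = 7p - 4  ⇒  3p = 1  ⇒  p = 1/3.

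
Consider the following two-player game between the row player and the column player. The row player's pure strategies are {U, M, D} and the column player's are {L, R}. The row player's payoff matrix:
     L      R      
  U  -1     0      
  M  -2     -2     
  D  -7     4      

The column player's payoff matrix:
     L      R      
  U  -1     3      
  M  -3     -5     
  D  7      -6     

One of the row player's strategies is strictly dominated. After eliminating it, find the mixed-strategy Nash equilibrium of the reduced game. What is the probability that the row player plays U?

p = 13/17

The row player's strategy M is strictly dominated by U: -1 > -2 and 0 > -2. Eliminate M.
Set the column player's expected payoff from L equal to that from R:
  the column player's expected payoff from L: p·(-1) + (1−p)·7 = -8p + 7
  the column player's expected payoff from R: p·3 + (1−p)·(-6) = 9p - 6
  -8p + 7 = 9p - 6  ⇒  -17p = -13  ⇒  p = 13/17.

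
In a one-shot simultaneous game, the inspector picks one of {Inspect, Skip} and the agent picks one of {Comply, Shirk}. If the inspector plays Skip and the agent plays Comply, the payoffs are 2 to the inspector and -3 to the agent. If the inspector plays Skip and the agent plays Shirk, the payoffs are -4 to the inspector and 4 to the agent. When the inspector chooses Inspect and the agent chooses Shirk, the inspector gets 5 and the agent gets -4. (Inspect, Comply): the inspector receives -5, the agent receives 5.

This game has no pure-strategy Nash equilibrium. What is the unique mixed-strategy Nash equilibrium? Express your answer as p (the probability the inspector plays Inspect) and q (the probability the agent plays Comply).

p = 7/16, q = 9/16

The agent's indifference between Comply and Shirk determines the inspector's mixing probability p:
  the agent's payoff from Comply: p·5 + (1−p)·(-3) = 8p - 3
  the agent's payoff from Shirk: p·(-4) + (1−p)·4 = -8p + 4
  8p - 3 = -8p + 4  ⇒  16p = 7  ⇒  p = 7/16.
The agent's mix must leave the inspector indifferent between Inspect and Skip.
  the inspector's payoff from Inspect: q·(-5) + (1−q)·5 = -10q + 5
  the inspector's payoff from Skip: q·2 + (1−q)·(-4) = 6q - 4
  -10q + 5 = 6q - 4  ⇒  -16q = -9  ⇒  q = 9/16.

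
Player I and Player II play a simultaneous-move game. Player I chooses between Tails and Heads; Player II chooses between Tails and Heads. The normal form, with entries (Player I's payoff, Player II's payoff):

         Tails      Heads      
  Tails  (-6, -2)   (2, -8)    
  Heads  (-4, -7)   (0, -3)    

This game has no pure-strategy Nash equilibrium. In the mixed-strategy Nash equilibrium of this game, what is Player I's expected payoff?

-2

Player I's indifference between Tails and Heads determines Player II's mixing probability q:
  Player I's payoff to Tails: q·(-6) + (1−q)·2 = -8q + 2
  Player I's payoff to Heads: q·(-4) + (1−q)·0 = -4q
  -8q + 2 = -4q  ⇒  -4q = -2  ⇒  q = 1/2.
At equilibrium Player I is indifferent across rows, so Player I's payoff equals the payoff from Tails: (1/2)·(-6) + (1/2)·2 = -2.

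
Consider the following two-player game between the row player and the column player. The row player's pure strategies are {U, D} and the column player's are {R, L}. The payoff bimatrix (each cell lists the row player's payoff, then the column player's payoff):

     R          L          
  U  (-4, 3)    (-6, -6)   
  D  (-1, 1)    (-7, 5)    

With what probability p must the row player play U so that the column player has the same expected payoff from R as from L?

p = 4/13

For the column player to be willing to mix, the column player must be indifferent between R and L, which pins down the row player's mix.
  the column player's payoff to R: p·3 + (1−p)·1 = 2p + 1
  the column player's payoff to L: p·(-6) + (1−p)·5 = -11p + 5
  2p + 1 = -11p + 5  ⇒  13p = 4  ⇒  p = 4/13.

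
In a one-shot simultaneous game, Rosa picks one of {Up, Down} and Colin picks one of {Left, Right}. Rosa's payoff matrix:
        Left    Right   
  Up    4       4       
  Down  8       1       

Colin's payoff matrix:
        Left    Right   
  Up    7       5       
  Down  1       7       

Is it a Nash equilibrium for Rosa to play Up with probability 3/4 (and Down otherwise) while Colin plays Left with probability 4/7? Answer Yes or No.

Given Colin's mix q = 4/7, Rosa's payoff from Up is 4 but from Down is 5. Rosa strictly prefers Down, so Rosa would not mix.
So the proposed profile is not a Nash equilibrium.

No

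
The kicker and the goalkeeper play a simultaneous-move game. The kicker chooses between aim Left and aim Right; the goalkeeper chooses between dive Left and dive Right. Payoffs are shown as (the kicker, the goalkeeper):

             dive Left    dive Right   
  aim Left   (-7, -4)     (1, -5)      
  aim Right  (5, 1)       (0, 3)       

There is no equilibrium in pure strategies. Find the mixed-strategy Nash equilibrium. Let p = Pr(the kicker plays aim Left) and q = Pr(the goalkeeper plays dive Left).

Set the goalkeeper's expected payoff from dive Left equal to that from dive Right:
  the goalkeeper's payoff to dive Left: p·(-4) + (1−p)·1 = -5p + 1
  the goalkeeper's payoff to dive Right: p·(-5) + (1−p)·3 = -8p + 3
  -5p + 1 = -8p + 3  ⇒  3p = 2  ⇒  p = 2/3.
In a mixed equilibrium the kicker is indifferent between aim Left and aim Right; this condition fixes q.
  the kicker's payoff to aim Left: q·(-7) + (1−q)·1 = -8q + 1
  the kicker's payoff to aim Right: q·5 + (1−q)·0 = 5q
  -8q + 1 = 5q  ⇒  -13q = -1  ⇒  q = 1/13.

p = 2/3, q = 1/13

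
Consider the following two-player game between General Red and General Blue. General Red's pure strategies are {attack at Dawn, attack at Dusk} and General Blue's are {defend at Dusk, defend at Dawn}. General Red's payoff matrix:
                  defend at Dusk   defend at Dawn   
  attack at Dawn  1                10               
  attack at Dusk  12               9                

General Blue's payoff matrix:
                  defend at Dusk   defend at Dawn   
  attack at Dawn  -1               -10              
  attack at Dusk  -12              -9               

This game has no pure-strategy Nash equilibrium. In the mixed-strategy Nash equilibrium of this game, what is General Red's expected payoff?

37/4

General Red's indifference between attack at Dawn and attack at Dusk determines General Blue's mixing probability q:
  General Red's expected payoff from attack at Dawn: q·1 + (1−q)·10 = -9q + 10
  General Red's expected payoff from attack at Dusk: q·12 + (1−q)·9 = 3q + 9
  -9q + 10 = 3q + 9  ⇒  -12q = -1  ⇒  q = 1/12.
At equilibrium General Red is indifferent across rows, so General Red's payoff equals the payoff from attack at Dawn: (1/12)·1 + (11/12)·10 = 37/4.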